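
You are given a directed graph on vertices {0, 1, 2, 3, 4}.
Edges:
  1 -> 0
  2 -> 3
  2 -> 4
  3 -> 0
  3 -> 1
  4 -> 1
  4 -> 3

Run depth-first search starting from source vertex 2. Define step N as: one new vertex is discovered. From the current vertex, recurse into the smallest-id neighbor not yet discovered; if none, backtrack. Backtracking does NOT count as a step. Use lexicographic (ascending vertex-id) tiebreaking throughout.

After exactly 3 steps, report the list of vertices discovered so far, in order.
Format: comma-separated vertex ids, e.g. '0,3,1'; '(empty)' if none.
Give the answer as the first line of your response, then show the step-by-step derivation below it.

2,3,0

step 1: discover 2; path=2; order=2
step 2: discover 3; path=2>3; order=2,3
step 3: discover 0; path=2>3>0; order=2,3,0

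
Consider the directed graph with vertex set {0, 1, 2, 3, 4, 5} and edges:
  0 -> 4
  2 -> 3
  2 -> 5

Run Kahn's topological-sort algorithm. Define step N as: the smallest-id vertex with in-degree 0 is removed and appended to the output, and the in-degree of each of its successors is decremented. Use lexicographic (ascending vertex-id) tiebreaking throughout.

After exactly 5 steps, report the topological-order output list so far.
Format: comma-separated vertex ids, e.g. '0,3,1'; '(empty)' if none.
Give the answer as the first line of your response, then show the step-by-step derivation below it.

0,1,2,3,4

step 1: output 0; order=[0]; indeg=(0,0,0,1,0,1)
step 2: output 1; order=[0,1]; indeg=(0,0,0,1,0,1)
step 3: output 2; order=[0,1,2]; indeg=(0,0,0,0,0,0)
step 4: output 3; order=[0,1,2,3]; indeg=(0,0,0,0,0,0)
step 5: output 4; order=[0,1,2,3,4]; indeg=(0,0,0,0,0,0)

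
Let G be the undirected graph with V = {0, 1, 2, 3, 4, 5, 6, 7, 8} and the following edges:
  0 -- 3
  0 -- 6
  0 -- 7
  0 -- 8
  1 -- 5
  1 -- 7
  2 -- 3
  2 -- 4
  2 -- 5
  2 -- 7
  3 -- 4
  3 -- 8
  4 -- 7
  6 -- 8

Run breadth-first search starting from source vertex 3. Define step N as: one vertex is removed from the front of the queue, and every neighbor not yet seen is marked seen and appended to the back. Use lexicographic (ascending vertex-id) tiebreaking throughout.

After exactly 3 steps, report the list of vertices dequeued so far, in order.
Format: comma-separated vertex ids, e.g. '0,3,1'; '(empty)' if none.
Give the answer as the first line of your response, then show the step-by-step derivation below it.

3,0,2

step 1: dequeue 3; queue=[0,2,4,8]; order=3
step 2: dequeue 0; queue=[2,4,8,6,7]; order=3,0
step 3: dequeue 2; queue=[4,8,6,7,5]; order=3,0,2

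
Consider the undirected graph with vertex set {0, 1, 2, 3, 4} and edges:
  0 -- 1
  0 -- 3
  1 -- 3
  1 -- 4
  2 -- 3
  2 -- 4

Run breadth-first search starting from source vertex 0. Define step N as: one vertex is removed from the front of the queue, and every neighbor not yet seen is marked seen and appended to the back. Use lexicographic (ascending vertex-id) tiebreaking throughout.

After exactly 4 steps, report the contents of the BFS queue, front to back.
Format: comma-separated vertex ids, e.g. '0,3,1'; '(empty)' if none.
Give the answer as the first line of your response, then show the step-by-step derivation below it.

2

step 1: dequeue 0; queue=[1,3]; order=0
step 2: dequeue 1; queue=[3,4]; order=0,1
step 3: dequeue 3; queue=[4,2]; order=0,1,3
step 4: dequeue 4; queue=[2]; order=0,1,3,4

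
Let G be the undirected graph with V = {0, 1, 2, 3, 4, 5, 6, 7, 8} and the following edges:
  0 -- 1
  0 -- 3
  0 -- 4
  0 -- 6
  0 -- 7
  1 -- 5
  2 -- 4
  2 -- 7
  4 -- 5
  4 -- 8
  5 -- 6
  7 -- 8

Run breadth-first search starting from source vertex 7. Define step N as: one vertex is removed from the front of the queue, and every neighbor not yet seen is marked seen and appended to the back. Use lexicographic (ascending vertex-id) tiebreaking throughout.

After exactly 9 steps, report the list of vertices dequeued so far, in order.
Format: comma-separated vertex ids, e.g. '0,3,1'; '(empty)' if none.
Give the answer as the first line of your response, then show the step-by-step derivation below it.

7,0,2,8,1,3,4,6,5

step 1: dequeue 7; queue=[0,2,8]; order=7
step 2: dequeue 0; queue=[2,8,1,3,4,6]; order=7,0
step 3: dequeue 2; queue=[8,1,3,4,6]; order=7,0,2
step 4: dequeue 8; queue=[1,3,4,6]; order=7,0,2,8
step 5: dequeue 1; queue=[3,4,6,5]; order=7,0,2,8,1
step 6: dequeue 3; queue=[4,6,5]; order=7,0,2,8,1,3
step 7: dequeue 4; queue=[6,5]; order=7,0,2,8,1,3,4
step 8: dequeue 6; queue=[5]; order=7,0,2,8,1,3,4,6
step 9: dequeue 5; queue=[(empty)]; order=7,0,2,8,1,3,4,6,5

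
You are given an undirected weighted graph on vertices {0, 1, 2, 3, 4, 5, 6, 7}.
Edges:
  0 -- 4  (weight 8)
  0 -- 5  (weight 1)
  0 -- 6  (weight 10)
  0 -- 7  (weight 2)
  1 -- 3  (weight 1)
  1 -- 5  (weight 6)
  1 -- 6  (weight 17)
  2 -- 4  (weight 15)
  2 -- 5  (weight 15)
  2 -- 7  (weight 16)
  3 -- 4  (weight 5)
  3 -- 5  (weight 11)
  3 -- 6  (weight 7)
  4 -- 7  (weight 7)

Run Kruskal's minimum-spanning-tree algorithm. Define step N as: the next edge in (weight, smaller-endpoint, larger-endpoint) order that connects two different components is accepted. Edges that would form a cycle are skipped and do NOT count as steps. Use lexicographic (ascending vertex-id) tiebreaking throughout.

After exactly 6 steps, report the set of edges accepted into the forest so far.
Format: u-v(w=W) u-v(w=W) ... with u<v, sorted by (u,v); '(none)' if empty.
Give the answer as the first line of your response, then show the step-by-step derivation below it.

0-5(w=1) 0-7(w=2) 1-3(w=1) 1-5(w=6) 3-4(w=5) 3-6(w=7)

step 1: add edge 0-5 (w=1); MST = {0-5(w=1)}
step 2: add edge 1-3 (w=1); MST = {0-5(w=1) 1-3(w=1)}
step 3: add edge 0-7 (w=2); MST = {0-5(w=1) 0-7(w=2) 1-3(w=1)}
step 4: add edge 3-4 (w=5); MST = {0-5(w=1) 0-7(w=2) 1-3(w=1) 3-4(w=5)}
step 5: add edge 1-5 (w=6); MST = {0-5(w=1) 0-7(w=2) 1-3(w=1) 1-5(w=6) 3-4(w=5)}
step 6: add edge 3-6 (w=7); MST = {0-5(w=1) 0-7(w=2) 1-3(w=1) 1-5(w=6) 3-4(w=5) 3-6(w=7)}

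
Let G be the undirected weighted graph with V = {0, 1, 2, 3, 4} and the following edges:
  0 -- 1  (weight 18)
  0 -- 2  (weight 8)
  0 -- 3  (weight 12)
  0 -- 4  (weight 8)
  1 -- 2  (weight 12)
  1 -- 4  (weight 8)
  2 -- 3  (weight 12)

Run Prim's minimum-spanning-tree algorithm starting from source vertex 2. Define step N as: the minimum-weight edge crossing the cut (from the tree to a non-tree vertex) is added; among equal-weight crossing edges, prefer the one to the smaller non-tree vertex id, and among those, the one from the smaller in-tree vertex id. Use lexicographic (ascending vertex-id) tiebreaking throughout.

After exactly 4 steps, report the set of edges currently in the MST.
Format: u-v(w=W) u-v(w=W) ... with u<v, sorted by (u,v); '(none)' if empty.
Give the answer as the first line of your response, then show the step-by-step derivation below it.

0-2(w=8) 0-3(w=12) 0-4(w=8) 1-4(w=8)

step 1: add edge 0-2 (w=8); MST = {0-2(w=8)}
step 2: add edge 0-4 (w=8); MST = {0-2(w=8) 0-4(w=8)}
step 3: add edge 1-4 (w=8); MST = {0-2(w=8) 0-4(w=8) 1-4(w=8)}
step 4: add edge 0-3 (w=12); MST = {0-2(w=8) 0-3(w=12) 0-4(w=8) 1-4(w=8)}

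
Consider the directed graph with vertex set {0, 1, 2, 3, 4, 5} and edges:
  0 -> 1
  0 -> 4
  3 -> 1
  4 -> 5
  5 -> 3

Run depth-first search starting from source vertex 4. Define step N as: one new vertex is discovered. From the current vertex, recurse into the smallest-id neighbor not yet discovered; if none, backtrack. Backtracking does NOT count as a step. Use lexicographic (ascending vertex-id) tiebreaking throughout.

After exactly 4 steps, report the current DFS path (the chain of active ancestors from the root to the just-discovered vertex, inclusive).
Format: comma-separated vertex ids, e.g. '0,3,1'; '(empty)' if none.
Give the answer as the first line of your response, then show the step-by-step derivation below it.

4,5,3,1

step 1: discover 4; path=4; order=4
step 2: discover 5; path=4>5; order=4,5
step 3: discover 3; path=4>5>3; order=4,5,3
step 4: discover 1; path=4>5>3>1; order=4,5,3,1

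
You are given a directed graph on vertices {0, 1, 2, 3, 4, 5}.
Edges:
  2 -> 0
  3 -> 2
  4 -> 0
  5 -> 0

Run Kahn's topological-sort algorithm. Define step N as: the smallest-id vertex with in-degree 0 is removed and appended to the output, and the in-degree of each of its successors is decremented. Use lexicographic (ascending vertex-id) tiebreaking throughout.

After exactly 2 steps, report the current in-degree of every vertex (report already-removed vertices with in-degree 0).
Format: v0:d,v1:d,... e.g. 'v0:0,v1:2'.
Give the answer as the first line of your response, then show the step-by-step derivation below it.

v0:3,v1:0,v2:0,v3:0,v4:0,v5:0

step 1: output 1; order=[1]; indeg=(3,0,1,0,0,0)
step 2: output 3; order=[1,3]; indeg=(3,0,0,0,0,0)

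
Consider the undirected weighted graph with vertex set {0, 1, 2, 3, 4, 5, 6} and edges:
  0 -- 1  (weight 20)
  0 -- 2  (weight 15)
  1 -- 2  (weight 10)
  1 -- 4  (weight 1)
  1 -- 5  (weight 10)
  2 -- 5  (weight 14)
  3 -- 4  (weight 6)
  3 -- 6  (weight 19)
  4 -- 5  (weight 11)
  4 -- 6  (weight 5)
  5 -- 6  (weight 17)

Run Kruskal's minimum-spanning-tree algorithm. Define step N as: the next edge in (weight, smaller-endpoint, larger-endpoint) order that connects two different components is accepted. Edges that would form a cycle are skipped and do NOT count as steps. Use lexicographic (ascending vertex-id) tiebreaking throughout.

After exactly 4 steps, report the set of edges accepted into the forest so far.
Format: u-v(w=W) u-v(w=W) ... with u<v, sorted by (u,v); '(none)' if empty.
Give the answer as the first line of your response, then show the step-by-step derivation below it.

1-2(w=10) 1-4(w=1) 3-4(w=6) 4-6(w=5)

step 1: add edge 1-4 (w=1); MST = {1-4(w=1)}
step 2: add edge 4-6 (w=5); MST = {1-4(w=1) 4-6(w=5)}
step 3: add edge 3-4 (w=6); MST = {1-4(w=1) 3-4(w=6) 4-6(w=5)}
step 4: add edge 1-2 (w=10); MST = {1-2(w=10) 1-4(w=1) 3-4(w=6) 4-6(w=5)}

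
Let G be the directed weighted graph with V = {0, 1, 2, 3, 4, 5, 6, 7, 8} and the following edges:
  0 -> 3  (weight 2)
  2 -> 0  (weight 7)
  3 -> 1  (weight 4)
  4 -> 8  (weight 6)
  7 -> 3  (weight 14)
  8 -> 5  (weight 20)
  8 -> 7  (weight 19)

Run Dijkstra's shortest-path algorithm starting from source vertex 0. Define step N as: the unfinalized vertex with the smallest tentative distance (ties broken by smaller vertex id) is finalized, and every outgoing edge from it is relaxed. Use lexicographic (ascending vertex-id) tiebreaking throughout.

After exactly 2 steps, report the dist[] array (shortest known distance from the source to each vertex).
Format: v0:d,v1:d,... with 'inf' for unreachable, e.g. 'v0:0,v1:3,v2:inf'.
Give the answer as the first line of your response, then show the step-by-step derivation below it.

v0:0,v1:6,v2:inf,v3:2,v4:inf,v5:inf,v6:inf,v7:inf,v8:inf

step 1: dist = v0:0,v1:inf,v2:inf,v3:2,v4:inf,v5:inf,v6:inf,v7:inf,v8:inf
step 2: dist = v0:0,v1:6,v2:inf,v3:2,v4:inf,v5:inf,v6:inf,v7:inf,v8:inf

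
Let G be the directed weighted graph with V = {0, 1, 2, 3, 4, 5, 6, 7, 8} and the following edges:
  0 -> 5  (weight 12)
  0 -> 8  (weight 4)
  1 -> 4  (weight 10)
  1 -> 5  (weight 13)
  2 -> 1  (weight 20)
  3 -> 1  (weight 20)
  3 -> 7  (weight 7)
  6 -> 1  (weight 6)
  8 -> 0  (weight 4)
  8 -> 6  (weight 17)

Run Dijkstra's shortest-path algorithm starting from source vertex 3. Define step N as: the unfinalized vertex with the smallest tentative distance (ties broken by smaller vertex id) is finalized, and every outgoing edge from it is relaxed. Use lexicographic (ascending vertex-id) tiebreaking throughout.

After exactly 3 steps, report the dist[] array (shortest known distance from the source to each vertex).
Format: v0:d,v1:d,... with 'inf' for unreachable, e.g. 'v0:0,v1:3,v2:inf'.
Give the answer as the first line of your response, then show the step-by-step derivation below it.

v0:inf,v1:20,v2:inf,v3:0,v4:30,v5:33,v6:inf,v7:7,v8:inf

step 1: dist = v0:inf,v1:20,v2:inf,v3:0,v4:inf,v5:inf,v6:inf,v7:7,v8:inf
step 2: dist = v0:inf,v1:20,v2:inf,v3:0,v4:inf,v5:inf,v6:inf,v7:7,v8:inf
step 3: dist = v0:inf,v1:20,v2:inf,v3:0,v4:30,v5:33,v6:inf,v7:7,v8:inf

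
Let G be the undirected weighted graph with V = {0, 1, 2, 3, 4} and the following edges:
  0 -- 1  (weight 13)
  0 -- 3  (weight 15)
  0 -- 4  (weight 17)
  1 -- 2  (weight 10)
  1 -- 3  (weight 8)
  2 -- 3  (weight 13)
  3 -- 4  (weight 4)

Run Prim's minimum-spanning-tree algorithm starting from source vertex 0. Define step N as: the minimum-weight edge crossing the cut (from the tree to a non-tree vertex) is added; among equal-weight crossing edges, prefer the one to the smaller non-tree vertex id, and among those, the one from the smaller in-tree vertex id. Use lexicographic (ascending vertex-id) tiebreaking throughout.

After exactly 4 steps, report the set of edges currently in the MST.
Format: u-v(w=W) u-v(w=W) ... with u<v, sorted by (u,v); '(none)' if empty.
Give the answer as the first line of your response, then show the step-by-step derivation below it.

0-1(w=13) 1-2(w=10) 1-3(w=8) 3-4(w=4)

step 1: add edge 0-1 (w=13); MST = {0-1(w=13)}
step 2: add edge 1-3 (w=8); MST = {0-1(w=13) 1-3(w=8)}
step 3: add edge 3-4 (w=4); MST = {0-1(w=13) 1-3(w=8) 3-4(w=4)}
step 4: add edge 1-2 (w=10); MST = {0-1(w=13) 1-2(w=10) 1-3(w=8) 3-4(w=4)}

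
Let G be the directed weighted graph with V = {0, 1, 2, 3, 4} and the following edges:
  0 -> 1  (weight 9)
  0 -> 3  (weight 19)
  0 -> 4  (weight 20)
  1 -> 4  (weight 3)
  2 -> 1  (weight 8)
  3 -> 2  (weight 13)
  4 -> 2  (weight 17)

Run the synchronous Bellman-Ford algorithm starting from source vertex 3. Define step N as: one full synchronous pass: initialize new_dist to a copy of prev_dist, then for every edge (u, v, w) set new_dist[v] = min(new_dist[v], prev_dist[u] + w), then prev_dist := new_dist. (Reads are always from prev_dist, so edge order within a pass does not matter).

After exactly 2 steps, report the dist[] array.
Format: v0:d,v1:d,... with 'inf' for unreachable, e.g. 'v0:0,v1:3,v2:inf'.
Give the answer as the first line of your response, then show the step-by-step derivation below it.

v0:inf,v1:21,v2:13,v3:0,v4:inf

step 1: dist = v0:inf,v1:inf,v2:13,v3:0,v4:inf
step 2: dist = v0:inf,v1:21,v2:13,v3:0,v4:inf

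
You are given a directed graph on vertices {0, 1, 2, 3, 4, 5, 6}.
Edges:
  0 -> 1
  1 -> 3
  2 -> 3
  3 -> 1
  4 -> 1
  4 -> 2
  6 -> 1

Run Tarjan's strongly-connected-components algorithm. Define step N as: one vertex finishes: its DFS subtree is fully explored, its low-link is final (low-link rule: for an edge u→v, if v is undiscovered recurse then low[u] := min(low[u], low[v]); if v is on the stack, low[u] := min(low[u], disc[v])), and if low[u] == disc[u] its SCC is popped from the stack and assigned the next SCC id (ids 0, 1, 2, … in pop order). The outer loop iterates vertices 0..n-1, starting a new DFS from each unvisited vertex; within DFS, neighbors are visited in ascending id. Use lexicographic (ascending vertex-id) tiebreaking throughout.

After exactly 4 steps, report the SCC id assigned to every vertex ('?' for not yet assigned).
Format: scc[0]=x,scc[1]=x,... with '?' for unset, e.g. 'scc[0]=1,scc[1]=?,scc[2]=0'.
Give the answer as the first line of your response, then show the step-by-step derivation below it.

scc[0]=1,scc[1]=0,scc[2]=2,scc[3]=0,scc[4]=?,scc[5]=?,scc[6]=?

step 1: low=(low[0]=0,low[1]=1,low[2]=?,low[3]=1,low[4]=?,low[5]=?,low[6]=?); scc=(scc[0]=?,scc[1]=?,scc[2]=?,scc[3]=?,scc[4]=?,scc[5]=?,scc[6]=?)
step 2: low=(low[0]=0,low[1]=1,low[2]=?,low[3]=1,low[4]=?,low[5]=?,low[6]=?); scc=(scc[0]=?,scc[1]=0,scc[2]=?,scc[3]=0,scc[4]=?,scc[5]=?,scc[6]=?)
step 3: low=(low[0]=0,low[1]=1,low[2]=?,low[3]=1,low[4]=?,low[5]=?,low[6]=?); scc=(scc[0]=1,scc[1]=0,scc[2]=?,scc[3]=0,scc[4]=?,scc[5]=?,scc[6]=?)
step 4: low=(low[0]=0,low[1]=1,low[2]=3,low[3]=1,low[4]=?,low[5]=?,low[6]=?); scc=(scc[0]=1,scc[1]=0,scc[2]=2,scc[3]=0,scc[4]=?,scc[5]=?,scc[6]=?)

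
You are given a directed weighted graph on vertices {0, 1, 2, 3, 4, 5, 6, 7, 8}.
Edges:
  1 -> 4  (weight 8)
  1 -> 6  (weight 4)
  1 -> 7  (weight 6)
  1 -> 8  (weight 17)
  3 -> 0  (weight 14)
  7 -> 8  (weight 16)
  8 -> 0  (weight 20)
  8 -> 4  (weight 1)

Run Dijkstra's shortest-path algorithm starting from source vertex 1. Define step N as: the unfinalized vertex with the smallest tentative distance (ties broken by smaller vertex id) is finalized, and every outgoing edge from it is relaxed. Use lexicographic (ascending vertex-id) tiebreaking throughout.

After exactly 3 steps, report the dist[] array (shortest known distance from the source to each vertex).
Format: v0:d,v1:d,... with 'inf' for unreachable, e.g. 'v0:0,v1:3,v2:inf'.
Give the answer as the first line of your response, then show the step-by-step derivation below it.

v0:inf,v1:0,v2:inf,v3:inf,v4:8,v5:inf,v6:4,v7:6,v8:17

step 1: dist = v0:inf,v1:0,v2:inf,v3:inf,v4:8,v5:inf,v6:4,v7:6,v8:17
step 2: dist = v0:inf,v1:0,v2:inf,v3:inf,v4:8,v5:inf,v6:4,v7:6,v8:17
step 3: dist = v0:inf,v1:0,v2:inf,v3:inf,v4:8,v5:inf,v6:4,v7:6,v8:17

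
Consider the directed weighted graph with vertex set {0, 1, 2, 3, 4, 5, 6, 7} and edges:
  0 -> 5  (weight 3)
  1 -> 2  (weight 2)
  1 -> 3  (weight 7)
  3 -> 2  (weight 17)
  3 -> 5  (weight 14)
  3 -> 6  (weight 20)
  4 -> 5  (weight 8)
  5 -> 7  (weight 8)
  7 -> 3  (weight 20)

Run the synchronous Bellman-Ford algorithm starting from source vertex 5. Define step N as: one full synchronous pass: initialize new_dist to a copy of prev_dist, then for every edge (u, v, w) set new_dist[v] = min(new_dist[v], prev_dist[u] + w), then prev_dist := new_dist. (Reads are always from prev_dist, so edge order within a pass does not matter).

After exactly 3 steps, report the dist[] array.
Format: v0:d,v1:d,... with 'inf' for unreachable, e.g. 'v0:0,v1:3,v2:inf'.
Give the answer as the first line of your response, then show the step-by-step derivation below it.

v0:inf,v1:inf,v2:45,v3:28,v4:inf,v5:0,v6:48,v7:8

step 1: dist = v0:inf,v1:inf,v2:inf,v3:inf,v4:inf,v5:0,v6:inf,v7:8
step 2: dist = v0:inf,v1:inf,v2:inf,v3:28,v4:inf,v5:0,v6:inf,v7:8
step 3: dist = v0:inf,v1:inf,v2:45,v3:28,v4:inf,v5:0,v6:48,v7:8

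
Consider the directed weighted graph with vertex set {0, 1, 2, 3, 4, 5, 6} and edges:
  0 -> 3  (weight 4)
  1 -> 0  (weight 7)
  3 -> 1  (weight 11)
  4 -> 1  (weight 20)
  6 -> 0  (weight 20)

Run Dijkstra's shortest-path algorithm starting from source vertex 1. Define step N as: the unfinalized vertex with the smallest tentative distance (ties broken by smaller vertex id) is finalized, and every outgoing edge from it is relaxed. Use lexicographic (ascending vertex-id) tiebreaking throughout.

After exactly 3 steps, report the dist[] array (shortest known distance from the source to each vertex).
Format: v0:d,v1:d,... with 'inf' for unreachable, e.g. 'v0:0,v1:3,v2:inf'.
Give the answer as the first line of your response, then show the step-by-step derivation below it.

v0:7,v1:0,v2:inf,v3:11,v4:inf,v5:inf,v6:inf

step 1: dist = v0:7,v1:0,v2:inf,v3:inf,v4:inf,v5:inf,v6:inf
step 2: dist = v0:7,v1:0,v2:inf,v3:11,v4:inf,v5:inf,v6:inf
step 3: dist = v0:7,v1:0,v2:inf,v3:11,v4:inf,v5:inf,v6:inf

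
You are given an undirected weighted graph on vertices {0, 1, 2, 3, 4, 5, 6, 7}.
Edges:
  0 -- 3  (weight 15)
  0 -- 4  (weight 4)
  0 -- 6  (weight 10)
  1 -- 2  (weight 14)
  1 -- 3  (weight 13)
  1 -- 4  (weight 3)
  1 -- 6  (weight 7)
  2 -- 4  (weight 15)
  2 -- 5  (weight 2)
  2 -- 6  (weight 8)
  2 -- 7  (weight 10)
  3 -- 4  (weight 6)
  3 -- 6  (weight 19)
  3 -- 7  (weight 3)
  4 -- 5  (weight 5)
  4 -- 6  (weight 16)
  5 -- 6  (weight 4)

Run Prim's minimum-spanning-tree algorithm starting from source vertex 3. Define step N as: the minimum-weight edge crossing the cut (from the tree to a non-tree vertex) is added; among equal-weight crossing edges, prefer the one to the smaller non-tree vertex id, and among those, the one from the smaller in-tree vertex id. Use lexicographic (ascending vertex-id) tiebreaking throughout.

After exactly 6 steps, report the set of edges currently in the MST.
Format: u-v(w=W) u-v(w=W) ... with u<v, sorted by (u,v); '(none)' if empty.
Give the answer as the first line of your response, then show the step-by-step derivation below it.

0-4(w=4) 1-4(w=3) 2-5(w=2) 3-4(w=6) 3-7(w=3) 4-5(w=5)

step 1: add edge 3-7 (w=3); MST = {3-7(w=3)}
step 2: add edge 3-4 (w=6); MST = {3-4(w=6) 3-7(w=3)}
step 3: add edge 1-4 (w=3); MST = {1-4(w=3) 3-4(w=6) 3-7(w=3)}
step 4: add edge 0-4 (w=4); MST = {0-4(w=4) 1-4(w=3) 3-4(w=6) 3-7(w=3)}
step 5: add edge 4-5 (w=5); MST = {0-4(w=4) 1-4(w=3) 3-4(w=6) 3-7(w=3) 4-5(w=5)}
step 6: add edge 2-5 (w=2); MST = {0-4(w=4) 1-4(w=3) 2-5(w=2) 3-4(w=6) 3-7(w=3) 4-5(w=5)}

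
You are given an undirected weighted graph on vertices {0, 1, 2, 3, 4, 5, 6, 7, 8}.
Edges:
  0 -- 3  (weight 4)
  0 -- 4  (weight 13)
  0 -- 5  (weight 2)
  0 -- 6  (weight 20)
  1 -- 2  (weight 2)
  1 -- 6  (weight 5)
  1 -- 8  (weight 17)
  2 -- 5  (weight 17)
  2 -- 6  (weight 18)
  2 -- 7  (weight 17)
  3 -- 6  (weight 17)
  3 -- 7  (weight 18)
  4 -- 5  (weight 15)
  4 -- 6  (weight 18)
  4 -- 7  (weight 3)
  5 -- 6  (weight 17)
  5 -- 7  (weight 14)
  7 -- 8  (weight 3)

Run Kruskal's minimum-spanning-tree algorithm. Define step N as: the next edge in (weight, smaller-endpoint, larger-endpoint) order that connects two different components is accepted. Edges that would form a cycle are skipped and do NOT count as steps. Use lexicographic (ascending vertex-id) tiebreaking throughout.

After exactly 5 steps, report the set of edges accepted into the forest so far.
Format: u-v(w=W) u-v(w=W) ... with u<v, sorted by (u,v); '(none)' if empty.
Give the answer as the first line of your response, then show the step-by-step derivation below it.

0-3(w=4) 0-5(w=2) 1-2(w=2) 4-7(w=3) 7-8(w=3)

step 1: add edge 0-5 (w=2); MST = {0-5(w=2)}
step 2: add edge 1-2 (w=2); MST = {0-5(w=2) 1-2(w=2)}
step 3: add edge 4-7 (w=3); MST = {0-5(w=2) 1-2(w=2) 4-7(w=3)}
step 4: add edge 7-8 (w=3); MST = {0-5(w=2) 1-2(w=2) 4-7(w=3) 7-8(w=3)}
step 5: add edge 0-3 (w=4); MST = {0-3(w=4) 0-5(w=2) 1-2(w=2) 4-7(w=3) 7-8(w=3)}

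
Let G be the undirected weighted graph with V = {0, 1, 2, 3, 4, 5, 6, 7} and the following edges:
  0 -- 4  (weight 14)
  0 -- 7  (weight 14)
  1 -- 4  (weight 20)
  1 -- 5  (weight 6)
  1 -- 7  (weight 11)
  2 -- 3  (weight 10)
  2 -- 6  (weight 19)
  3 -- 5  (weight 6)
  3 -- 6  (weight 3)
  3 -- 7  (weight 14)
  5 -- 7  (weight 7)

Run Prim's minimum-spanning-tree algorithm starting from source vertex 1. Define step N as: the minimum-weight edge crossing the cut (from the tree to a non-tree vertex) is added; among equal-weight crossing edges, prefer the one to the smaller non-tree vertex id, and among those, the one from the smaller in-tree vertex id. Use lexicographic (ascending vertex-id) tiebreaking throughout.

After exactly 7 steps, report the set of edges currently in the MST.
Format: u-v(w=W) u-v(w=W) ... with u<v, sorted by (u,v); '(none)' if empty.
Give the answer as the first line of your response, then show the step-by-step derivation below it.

0-4(w=14) 0-7(w=14) 1-5(w=6) 2-3(w=10) 3-5(w=6) 3-6(w=3) 5-7(w=7)

step 1: add edge 1-5 (w=6); MST = {1-5(w=6)}
step 2: add edge 3-5 (w=6); MST = {1-5(w=6) 3-5(w=6)}
step 3: add edge 3-6 (w=3); MST = {1-5(w=6) 3-5(w=6) 3-6(w=3)}
step 4: add edge 5-7 (w=7); MST = {1-5(w=6) 3-5(w=6) 3-6(w=3) 5-7(w=7)}
step 5: add edge 2-3 (w=10); MST = {1-5(w=6) 2-3(w=10) 3-5(w=6) 3-6(w=3) 5-7(w=7)}
step 6: add edge 0-7 (w=14); MST = {0-7(w=14) 1-5(w=6) 2-3(w=10) 3-5(w=6) 3-6(w=3) 5-7(w=7)}
step 7: add edge 0-4 (w=14); MST = {0-4(w=14) 0-7(w=14) 1-5(w=6) 2-3(w=10) 3-5(w=6) 3-6(w=3) 5-7(w=7)}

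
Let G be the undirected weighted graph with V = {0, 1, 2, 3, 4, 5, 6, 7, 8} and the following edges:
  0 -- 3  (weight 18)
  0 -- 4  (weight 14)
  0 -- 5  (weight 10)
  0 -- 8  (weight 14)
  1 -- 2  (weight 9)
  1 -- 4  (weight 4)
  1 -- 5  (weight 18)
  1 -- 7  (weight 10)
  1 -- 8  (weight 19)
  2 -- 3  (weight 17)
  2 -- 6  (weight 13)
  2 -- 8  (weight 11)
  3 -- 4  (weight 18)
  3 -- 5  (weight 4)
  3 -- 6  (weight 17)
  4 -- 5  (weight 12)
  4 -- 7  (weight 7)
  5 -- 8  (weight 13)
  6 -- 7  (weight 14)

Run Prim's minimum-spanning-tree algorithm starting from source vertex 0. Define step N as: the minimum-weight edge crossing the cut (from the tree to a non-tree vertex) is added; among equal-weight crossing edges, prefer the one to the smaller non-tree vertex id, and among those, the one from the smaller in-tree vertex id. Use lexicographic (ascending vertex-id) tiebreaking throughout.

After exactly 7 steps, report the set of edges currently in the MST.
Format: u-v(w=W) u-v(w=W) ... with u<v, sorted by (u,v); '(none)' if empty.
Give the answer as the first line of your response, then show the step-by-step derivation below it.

0-5(w=10) 1-2(w=9) 1-4(w=4) 2-8(w=11) 3-5(w=4) 4-5(w=12) 4-7(w=7)

step 1: add edge 0-5 (w=10); MST = {0-5(w=10)}
step 2: add edge 3-5 (w=4); MST = {0-5(w=10) 3-5(w=4)}
step 3: add edge 4-5 (w=12); MST = {0-5(w=10) 3-5(w=4) 4-5(w=12)}
step 4: add edge 1-4 (w=4); MST = {0-5(w=10) 1-4(w=4) 3-5(w=4) 4-5(w=12)}
step 5: add edge 4-7 (w=7); MST = {0-5(w=10) 1-4(w=4) 3-5(w=4) 4-5(w=12) 4-7(w=7)}
step 6: add edge 1-2 (w=9); MST = {0-5(w=10) 1-2(w=9) 1-4(w=4) 3-5(w=4) 4-5(w=12) 4-7(w=7)}
step 7: add edge 2-8 (w=11); MST = {0-5(w=10) 1-2(w=9) 1-4(w=4) 2-8(w=11) 3-5(w=4) 4-5(w=12) 4-7(w=7)}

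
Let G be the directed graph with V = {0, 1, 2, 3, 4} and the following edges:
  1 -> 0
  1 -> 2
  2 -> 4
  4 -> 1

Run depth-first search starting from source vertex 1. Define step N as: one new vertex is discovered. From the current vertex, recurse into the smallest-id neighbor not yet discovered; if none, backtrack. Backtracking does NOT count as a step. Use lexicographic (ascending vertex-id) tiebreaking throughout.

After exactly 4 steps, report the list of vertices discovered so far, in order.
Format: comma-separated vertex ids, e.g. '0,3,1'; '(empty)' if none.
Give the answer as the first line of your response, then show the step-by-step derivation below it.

1,0,2,4

step 1: discover 1; path=1; order=1
step 2: discover 0; path=1>0; order=1,0
step 3: discover 2; path=1>2; order=1,0,2
step 4: discover 4; path=1>2>4; order=1,0,2,4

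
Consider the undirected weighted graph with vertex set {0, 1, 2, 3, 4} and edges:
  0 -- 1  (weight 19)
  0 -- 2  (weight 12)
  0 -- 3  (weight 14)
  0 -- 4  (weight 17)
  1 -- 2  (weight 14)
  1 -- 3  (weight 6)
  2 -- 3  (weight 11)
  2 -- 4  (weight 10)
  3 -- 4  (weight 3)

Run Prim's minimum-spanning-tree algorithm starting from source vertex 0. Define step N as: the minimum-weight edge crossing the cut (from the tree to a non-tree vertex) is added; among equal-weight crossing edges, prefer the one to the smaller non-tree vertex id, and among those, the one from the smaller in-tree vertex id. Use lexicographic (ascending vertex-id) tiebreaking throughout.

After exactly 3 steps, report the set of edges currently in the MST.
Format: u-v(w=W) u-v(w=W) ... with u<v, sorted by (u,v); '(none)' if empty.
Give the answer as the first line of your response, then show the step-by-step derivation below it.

0-2(w=12) 2-4(w=10) 3-4(w=3)

step 1: add edge 0-2 (w=12); MST = {0-2(w=12)}
step 2: add edge 2-4 (w=10); MST = {0-2(w=12) 2-4(w=10)}
step 3: add edge 3-4 (w=3); MST = {0-2(w=12) 2-4(w=10) 3-4(w=3)}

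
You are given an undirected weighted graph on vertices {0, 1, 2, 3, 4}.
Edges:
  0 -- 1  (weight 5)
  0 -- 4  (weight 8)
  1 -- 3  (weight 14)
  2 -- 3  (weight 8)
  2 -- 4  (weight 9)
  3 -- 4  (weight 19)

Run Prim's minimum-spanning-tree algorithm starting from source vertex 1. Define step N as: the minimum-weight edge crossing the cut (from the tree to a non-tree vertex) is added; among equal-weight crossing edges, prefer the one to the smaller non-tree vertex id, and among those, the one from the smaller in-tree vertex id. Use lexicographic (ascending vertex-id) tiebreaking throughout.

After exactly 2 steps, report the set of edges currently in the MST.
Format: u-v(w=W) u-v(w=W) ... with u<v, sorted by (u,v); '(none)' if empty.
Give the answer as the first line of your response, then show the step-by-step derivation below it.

0-1(w=5) 0-4(w=8)

step 1: add edge 0-1 (w=5); MST = {0-1(w=5)}
step 2: add edge 0-4 (w=8); MST = {0-1(w=5) 0-4(w=8)}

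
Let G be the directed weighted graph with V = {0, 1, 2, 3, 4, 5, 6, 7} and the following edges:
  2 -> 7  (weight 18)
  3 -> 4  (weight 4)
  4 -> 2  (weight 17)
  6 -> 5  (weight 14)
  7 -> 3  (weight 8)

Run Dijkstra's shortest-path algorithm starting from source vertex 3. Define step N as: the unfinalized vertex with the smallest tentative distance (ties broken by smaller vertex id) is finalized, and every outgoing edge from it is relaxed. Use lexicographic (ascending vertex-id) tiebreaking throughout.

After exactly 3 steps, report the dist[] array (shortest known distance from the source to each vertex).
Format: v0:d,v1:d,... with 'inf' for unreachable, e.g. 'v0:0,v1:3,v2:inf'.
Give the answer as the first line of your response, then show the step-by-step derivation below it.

v0:inf,v1:inf,v2:21,v3:0,v4:4,v5:inf,v6:inf,v7:39

step 1: dist = v0:inf,v1:inf,v2:inf,v3:0,v4:4,v5:inf,v6:inf,v7:inf
step 2: dist = v0:inf,v1:inf,v2:21,v3:0,v4:4,v5:inf,v6:inf,v7:inf
step 3: dist = v0:inf,v1:inf,v2:21,v3:0,v4:4,v5:inf,v6:inf,v7:39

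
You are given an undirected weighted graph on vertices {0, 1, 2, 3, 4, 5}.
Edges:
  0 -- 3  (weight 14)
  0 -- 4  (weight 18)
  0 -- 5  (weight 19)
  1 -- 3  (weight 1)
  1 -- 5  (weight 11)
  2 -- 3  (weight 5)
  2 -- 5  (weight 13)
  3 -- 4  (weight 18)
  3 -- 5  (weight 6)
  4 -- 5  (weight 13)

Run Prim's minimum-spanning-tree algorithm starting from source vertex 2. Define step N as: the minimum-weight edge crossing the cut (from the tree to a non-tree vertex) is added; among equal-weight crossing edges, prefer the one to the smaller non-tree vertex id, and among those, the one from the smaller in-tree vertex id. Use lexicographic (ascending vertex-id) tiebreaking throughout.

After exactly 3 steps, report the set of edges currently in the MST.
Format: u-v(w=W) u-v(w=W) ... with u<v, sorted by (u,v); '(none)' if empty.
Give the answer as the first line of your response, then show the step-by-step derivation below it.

1-3(w=1) 2-3(w=5) 3-5(w=6)

step 1: add edge 2-3 (w=5); MST = {2-3(w=5)}
step 2: add edge 1-3 (w=1); MST = {1-3(w=1) 2-3(w=5)}
step 3: add edge 3-5 (w=6); MST = {1-3(w=1) 2-3(w=5) 3-5(w=6)}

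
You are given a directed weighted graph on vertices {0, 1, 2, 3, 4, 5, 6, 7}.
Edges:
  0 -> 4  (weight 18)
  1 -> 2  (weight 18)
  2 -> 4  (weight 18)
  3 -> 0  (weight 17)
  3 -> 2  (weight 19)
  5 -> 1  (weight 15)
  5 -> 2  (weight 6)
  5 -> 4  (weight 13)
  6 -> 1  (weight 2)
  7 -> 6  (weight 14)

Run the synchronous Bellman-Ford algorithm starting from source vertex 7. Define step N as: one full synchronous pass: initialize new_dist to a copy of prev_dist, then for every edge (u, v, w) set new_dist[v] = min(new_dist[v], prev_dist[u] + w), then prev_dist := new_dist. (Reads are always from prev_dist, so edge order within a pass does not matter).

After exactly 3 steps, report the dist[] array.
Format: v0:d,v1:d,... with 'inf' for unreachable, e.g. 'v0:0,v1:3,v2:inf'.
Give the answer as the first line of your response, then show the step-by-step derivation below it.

v0:inf,v1:16,v2:34,v3:inf,v4:inf,v5:inf,v6:14,v7:0

step 1: dist = v0:inf,v1:inf,v2:inf,v3:inf,v4:inf,v5:inf,v6:14,v7:0
step 2: dist = v0:inf,v1:16,v2:inf,v3:inf,v4:inf,v5:inf,v6:14,v7:0
step 3: dist = v0:inf,v1:16,v2:34,v3:inf,v4:inf,v5:inf,v6:14,v7:0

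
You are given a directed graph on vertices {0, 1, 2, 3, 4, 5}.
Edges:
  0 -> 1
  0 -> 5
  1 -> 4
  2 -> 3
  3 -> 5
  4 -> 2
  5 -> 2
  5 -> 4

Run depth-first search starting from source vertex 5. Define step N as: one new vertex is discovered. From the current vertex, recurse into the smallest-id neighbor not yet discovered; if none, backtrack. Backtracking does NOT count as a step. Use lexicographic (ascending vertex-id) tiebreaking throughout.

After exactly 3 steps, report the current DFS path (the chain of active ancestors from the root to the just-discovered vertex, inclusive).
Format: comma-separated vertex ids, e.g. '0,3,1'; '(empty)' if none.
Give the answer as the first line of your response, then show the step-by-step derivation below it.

5,2,3

step 1: discover 5; path=5; order=5
step 2: discover 2; path=5>2; order=5,2
step 3: discover 3; path=5>2>3; order=5,2,3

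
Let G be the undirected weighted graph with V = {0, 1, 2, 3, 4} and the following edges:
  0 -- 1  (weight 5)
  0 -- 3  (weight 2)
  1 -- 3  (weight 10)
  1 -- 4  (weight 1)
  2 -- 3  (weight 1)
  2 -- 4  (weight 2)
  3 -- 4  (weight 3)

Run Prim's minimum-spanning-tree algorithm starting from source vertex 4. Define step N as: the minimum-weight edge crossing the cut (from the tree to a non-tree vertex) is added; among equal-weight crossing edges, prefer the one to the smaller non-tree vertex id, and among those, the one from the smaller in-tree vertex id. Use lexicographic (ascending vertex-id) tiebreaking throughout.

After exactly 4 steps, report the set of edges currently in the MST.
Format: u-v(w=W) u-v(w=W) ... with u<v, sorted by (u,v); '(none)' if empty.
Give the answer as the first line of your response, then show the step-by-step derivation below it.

0-3(w=2) 1-4(w=1) 2-3(w=1) 2-4(w=2)

step 1: add edge 1-4 (w=1); MST = {1-4(w=1)}
step 2: add edge 2-4 (w=2); MST = {1-4(w=1) 2-4(w=2)}
step 3: add edge 2-3 (w=1); MST = {1-4(w=1) 2-3(w=1) 2-4(w=2)}
step 4: add edge 0-3 (w=2); MST = {0-3(w=2) 1-4(w=1) 2-3(w=1) 2-4(w=2)}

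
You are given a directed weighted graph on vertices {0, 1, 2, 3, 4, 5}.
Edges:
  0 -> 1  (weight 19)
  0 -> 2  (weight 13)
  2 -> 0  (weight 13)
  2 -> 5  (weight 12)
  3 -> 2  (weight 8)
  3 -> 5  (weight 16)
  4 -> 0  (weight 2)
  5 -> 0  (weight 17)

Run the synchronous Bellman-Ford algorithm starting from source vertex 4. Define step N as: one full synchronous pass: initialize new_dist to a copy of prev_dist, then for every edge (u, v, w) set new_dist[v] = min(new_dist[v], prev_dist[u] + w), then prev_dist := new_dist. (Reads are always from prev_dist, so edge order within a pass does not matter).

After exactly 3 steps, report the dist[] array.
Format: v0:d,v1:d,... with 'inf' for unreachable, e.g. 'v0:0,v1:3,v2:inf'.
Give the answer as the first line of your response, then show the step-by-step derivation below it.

v0:2,v1:21,v2:15,v3:inf,v4:0,v5:27

step 1: dist = v0:2,v1:inf,v2:inf,v3:inf,v4:0,v5:inf
step 2: dist = v0:2,v1:21,v2:15,v3:inf,v4:0,v5:inf
step 3: dist = v0:2,v1:21,v2:15,v3:inf,v4:0,v5:27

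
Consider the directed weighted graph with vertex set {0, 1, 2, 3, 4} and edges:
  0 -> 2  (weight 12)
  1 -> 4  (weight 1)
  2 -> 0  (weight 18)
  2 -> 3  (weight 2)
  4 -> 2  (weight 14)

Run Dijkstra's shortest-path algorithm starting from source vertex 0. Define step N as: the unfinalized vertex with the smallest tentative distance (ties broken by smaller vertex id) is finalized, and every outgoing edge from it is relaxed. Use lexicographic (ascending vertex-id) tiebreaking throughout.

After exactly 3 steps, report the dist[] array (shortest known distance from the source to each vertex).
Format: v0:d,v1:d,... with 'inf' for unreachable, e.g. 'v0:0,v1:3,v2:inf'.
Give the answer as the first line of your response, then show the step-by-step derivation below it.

v0:0,v1:inf,v2:12,v3:14,v4:inf

step 1: dist = v0:0,v1:inf,v2:12,v3:inf,v4:inf
step 2: dist = v0:0,v1:inf,v2:12,v3:14,v4:inf
step 3: dist = v0:0,v1:inf,v2:12,v3:14,v4:inf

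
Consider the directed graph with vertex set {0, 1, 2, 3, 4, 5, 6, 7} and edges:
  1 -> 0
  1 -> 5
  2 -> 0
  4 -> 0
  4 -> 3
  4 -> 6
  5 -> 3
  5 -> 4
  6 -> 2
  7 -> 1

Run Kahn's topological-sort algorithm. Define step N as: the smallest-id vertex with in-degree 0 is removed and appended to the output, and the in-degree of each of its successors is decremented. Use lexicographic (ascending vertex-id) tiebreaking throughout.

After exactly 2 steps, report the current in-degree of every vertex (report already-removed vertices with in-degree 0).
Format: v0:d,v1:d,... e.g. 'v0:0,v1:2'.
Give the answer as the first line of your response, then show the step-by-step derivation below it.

v0:2,v1:0,v2:1,v3:2,v4:1,v5:0,v6:1,v7:0

step 1: output 7; order=[7]; indeg=(3,0,1,2,1,1,1,0)
step 2: output 1; order=[7,1]; indeg=(2,0,1,2,1,0,1,0)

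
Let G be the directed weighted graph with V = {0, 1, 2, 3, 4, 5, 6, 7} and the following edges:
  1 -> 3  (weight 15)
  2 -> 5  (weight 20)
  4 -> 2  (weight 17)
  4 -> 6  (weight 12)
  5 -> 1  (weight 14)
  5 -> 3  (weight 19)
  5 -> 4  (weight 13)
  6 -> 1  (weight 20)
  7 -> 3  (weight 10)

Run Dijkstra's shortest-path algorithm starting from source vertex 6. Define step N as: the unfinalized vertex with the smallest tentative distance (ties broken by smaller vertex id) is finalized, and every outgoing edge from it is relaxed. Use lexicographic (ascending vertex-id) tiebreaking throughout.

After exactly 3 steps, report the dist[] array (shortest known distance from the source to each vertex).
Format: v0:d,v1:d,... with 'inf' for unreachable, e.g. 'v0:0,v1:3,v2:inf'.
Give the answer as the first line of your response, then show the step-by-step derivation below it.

v0:inf,v1:20,v2:inf,v3:35,v4:inf,v5:inf,v6:0,v7:inf

step 1: dist = v0:inf,v1:20,v2:inf,v3:inf,v4:inf,v5:inf,v6:0,v7:inf
step 2: dist = v0:inf,v1:20,v2:inf,v3:35,v4:inf,v5:inf,v6:0,v7:inf
step 3: dist = v0:inf,v1:20,v2:inf,v3:35,v4:inf,v5:inf,v6:0,v7:inf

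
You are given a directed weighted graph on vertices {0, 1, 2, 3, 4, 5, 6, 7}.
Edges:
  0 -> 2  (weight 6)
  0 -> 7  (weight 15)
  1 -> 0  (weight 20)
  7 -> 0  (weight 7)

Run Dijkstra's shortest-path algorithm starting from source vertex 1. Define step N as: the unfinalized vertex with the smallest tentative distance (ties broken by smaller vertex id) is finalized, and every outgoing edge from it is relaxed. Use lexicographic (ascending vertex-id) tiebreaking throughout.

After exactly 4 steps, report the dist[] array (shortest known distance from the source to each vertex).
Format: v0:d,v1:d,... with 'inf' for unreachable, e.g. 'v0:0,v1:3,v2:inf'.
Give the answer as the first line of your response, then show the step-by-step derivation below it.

v0:20,v1:0,v2:26,v3:inf,v4:inf,v5:inf,v6:inf,v7:35

step 1: dist = v0:20,v1:0,v2:inf,v3:inf,v4:inf,v5:inf,v6:inf,v7:inf
step 2: dist = v0:20,v1:0,v2:26,v3:inf,v4:inf,v5:inf,v6:inf,v7:35
step 3: dist = v0:20,v1:0,v2:26,v3:inf,v4:inf,v5:inf,v6:inf,v7:35
step 4: dist = v0:20,v1:0,v2:26,v3:inf,v4:inf,v5:inf,v6:inf,v7:35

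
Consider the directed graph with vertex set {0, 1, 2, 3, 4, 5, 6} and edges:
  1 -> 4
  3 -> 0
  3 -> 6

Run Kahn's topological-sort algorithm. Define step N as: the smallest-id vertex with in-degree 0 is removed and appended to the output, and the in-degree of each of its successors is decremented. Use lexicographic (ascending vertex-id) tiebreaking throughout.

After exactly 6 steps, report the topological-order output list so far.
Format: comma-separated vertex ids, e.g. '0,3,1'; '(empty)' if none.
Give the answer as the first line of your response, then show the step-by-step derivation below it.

1,2,3,0,4,5

step 1: output 1; order=[1]; indeg=(1,0,0,0,0,0,1)
step 2: output 2; order=[1,2]; indeg=(1,0,0,0,0,0,1)
step 3: output 3; order=[1,2,3]; indeg=(0,0,0,0,0,0,0)
step 4: output 0; order=[1,2,3,0]; indeg=(0,0,0,0,0,0,0)
step 5: output 4; order=[1,2,3,0,4]; indeg=(0,0,0,0,0,0,0)
step 6: output 5; order=[1,2,3,0,4,5]; indeg=(0,0,0,0,0,0,0)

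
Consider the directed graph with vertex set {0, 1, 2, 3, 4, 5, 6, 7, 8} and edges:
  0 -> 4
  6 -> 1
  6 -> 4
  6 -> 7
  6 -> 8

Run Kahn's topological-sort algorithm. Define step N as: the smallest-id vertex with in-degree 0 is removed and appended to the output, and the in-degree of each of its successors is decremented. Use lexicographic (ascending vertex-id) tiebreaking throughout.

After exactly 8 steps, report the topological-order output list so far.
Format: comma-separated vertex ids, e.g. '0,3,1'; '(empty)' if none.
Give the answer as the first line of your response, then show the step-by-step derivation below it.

0,2,3,5,6,1,4,7

step 1: output 0; order=[0]; indeg=(0,1,0,0,1,0,0,1,1)
step 2: output 2; order=[0,2]; indeg=(0,1,0,0,1,0,0,1,1)
step 3: output 3; order=[0,2,3]; indeg=(0,1,0,0,1,0,0,1,1)
step 4: output 5; order=[0,2,3,5]; indeg=(0,1,0,0,1,0,0,1,1)
step 5: output 6; order=[0,2,3,5,6]; indeg=(0,0,0,0,0,0,0,0,0)
step 6: output 1; order=[0,2,3,5,6,1]; indeg=(0,0,0,0,0,0,0,0,0)
step 7: output 4; order=[0,2,3,5,6,1,4]; indeg=(0,0,0,0,0,0,0,0,0)
step 8: output 7; order=[0,2,3,5,6,1,4,7]; indeg=(0,0,0,0,0,0,0,0,0)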